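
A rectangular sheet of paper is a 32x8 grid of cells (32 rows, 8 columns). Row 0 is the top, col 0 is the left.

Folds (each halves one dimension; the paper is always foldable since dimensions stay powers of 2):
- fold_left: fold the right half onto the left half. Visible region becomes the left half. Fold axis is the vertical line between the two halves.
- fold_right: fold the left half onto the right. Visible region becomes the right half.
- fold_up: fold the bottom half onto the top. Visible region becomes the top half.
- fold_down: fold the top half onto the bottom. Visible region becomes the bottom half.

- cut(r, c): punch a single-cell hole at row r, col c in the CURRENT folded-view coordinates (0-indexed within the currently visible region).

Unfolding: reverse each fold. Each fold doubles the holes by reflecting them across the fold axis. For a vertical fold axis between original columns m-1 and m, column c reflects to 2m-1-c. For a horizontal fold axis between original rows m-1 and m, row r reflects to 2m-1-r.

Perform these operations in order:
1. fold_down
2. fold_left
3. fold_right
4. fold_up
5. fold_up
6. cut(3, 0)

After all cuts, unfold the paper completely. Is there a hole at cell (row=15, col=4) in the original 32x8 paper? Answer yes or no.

Answer: no

Derivation:
Op 1 fold_down: fold axis h@16; visible region now rows[16,32) x cols[0,8) = 16x8
Op 2 fold_left: fold axis v@4; visible region now rows[16,32) x cols[0,4) = 16x4
Op 3 fold_right: fold axis v@2; visible region now rows[16,32) x cols[2,4) = 16x2
Op 4 fold_up: fold axis h@24; visible region now rows[16,24) x cols[2,4) = 8x2
Op 5 fold_up: fold axis h@20; visible region now rows[16,20) x cols[2,4) = 4x2
Op 6 cut(3, 0): punch at orig (19,2); cuts so far [(19, 2)]; region rows[16,20) x cols[2,4) = 4x2
Unfold 1 (reflect across h@20): 2 holes -> [(19, 2), (20, 2)]
Unfold 2 (reflect across h@24): 4 holes -> [(19, 2), (20, 2), (27, 2), (28, 2)]
Unfold 3 (reflect across v@2): 8 holes -> [(19, 1), (19, 2), (20, 1), (20, 2), (27, 1), (27, 2), (28, 1), (28, 2)]
Unfold 4 (reflect across v@4): 16 holes -> [(19, 1), (19, 2), (19, 5), (19, 6), (20, 1), (20, 2), (20, 5), (20, 6), (27, 1), (27, 2), (27, 5), (27, 6), (28, 1), (28, 2), (28, 5), (28, 6)]
Unfold 5 (reflect across h@16): 32 holes -> [(3, 1), (3, 2), (3, 5), (3, 6), (4, 1), (4, 2), (4, 5), (4, 6), (11, 1), (11, 2), (11, 5), (11, 6), (12, 1), (12, 2), (12, 5), (12, 6), (19, 1), (19, 2), (19, 5), (19, 6), (20, 1), (20, 2), (20, 5), (20, 6), (27, 1), (27, 2), (27, 5), (27, 6), (28, 1), (28, 2), (28, 5), (28, 6)]
Holes: [(3, 1), (3, 2), (3, 5), (3, 6), (4, 1), (4, 2), (4, 5), (4, 6), (11, 1), (11, 2), (11, 5), (11, 6), (12, 1), (12, 2), (12, 5), (12, 6), (19, 1), (19, 2), (19, 5), (19, 6), (20, 1), (20, 2), (20, 5), (20, 6), (27, 1), (27, 2), (27, 5), (27, 6), (28, 1), (28, 2), (28, 5), (28, 6)]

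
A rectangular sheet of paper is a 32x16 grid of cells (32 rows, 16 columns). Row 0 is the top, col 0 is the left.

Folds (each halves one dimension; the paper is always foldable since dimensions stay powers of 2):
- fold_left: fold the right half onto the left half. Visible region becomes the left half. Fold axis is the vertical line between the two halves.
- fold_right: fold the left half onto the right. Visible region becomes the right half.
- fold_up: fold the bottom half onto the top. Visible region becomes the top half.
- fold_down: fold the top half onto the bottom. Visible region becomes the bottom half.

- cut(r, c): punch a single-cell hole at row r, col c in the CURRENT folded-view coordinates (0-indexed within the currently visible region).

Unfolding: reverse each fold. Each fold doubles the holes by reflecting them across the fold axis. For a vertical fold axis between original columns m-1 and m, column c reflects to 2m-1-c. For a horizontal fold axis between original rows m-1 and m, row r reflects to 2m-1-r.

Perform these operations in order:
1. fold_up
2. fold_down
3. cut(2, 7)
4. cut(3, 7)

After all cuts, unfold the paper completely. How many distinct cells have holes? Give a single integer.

Op 1 fold_up: fold axis h@16; visible region now rows[0,16) x cols[0,16) = 16x16
Op 2 fold_down: fold axis h@8; visible region now rows[8,16) x cols[0,16) = 8x16
Op 3 cut(2, 7): punch at orig (10,7); cuts so far [(10, 7)]; region rows[8,16) x cols[0,16) = 8x16
Op 4 cut(3, 7): punch at orig (11,7); cuts so far [(10, 7), (11, 7)]; region rows[8,16) x cols[0,16) = 8x16
Unfold 1 (reflect across h@8): 4 holes -> [(4, 7), (5, 7), (10, 7), (11, 7)]
Unfold 2 (reflect across h@16): 8 holes -> [(4, 7), (5, 7), (10, 7), (11, 7), (20, 7), (21, 7), (26, 7), (27, 7)]

Answer: 8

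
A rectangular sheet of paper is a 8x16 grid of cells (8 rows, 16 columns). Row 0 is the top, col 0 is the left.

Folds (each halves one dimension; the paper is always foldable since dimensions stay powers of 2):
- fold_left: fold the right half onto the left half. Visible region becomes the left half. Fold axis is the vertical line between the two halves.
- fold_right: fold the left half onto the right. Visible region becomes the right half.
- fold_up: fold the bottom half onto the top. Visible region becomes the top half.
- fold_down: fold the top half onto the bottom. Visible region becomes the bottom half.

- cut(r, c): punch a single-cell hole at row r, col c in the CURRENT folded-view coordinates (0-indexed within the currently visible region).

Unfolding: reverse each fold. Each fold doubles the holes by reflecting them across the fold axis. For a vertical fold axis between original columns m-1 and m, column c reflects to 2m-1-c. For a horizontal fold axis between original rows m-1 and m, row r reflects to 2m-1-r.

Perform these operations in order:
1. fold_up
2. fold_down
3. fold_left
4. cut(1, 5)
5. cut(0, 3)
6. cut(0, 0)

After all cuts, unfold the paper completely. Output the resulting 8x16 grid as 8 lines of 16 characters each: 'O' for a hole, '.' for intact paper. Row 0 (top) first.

Answer: .....O....O.....
O..O........O..O
O..O........O..O
.....O....O.....
.....O....O.....
O..O........O..O
O..O........O..O
.....O....O.....

Derivation:
Op 1 fold_up: fold axis h@4; visible region now rows[0,4) x cols[0,16) = 4x16
Op 2 fold_down: fold axis h@2; visible region now rows[2,4) x cols[0,16) = 2x16
Op 3 fold_left: fold axis v@8; visible region now rows[2,4) x cols[0,8) = 2x8
Op 4 cut(1, 5): punch at orig (3,5); cuts so far [(3, 5)]; region rows[2,4) x cols[0,8) = 2x8
Op 5 cut(0, 3): punch at orig (2,3); cuts so far [(2, 3), (3, 5)]; region rows[2,4) x cols[0,8) = 2x8
Op 6 cut(0, 0): punch at orig (2,0); cuts so far [(2, 0), (2, 3), (3, 5)]; region rows[2,4) x cols[0,8) = 2x8
Unfold 1 (reflect across v@8): 6 holes -> [(2, 0), (2, 3), (2, 12), (2, 15), (3, 5), (3, 10)]
Unfold 2 (reflect across h@2): 12 holes -> [(0, 5), (0, 10), (1, 0), (1, 3), (1, 12), (1, 15), (2, 0), (2, 3), (2, 12), (2, 15), (3, 5), (3, 10)]
Unfold 3 (reflect across h@4): 24 holes -> [(0, 5), (0, 10), (1, 0), (1, 3), (1, 12), (1, 15), (2, 0), (2, 3), (2, 12), (2, 15), (3, 5), (3, 10), (4, 5), (4, 10), (5, 0), (5, 3), (5, 12), (5, 15), (6, 0), (6, 3), (6, 12), (6, 15), (7, 5), (7, 10)]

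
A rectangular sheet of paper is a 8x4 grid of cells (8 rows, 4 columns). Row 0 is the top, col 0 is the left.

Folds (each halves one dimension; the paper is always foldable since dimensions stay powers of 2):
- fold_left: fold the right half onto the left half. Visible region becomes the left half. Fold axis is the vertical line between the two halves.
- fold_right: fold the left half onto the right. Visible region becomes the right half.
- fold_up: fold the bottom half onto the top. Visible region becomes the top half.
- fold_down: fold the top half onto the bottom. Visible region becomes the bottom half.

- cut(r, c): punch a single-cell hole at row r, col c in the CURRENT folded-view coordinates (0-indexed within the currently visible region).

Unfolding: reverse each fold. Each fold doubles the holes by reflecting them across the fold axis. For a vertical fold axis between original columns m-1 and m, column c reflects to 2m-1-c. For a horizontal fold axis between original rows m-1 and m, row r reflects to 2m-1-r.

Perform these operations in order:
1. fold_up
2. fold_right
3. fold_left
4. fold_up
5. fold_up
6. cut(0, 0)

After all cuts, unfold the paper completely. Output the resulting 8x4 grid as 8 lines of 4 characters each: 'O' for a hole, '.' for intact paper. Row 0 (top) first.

Answer: OOOO
OOOO
OOOO
OOOO
OOOO
OOOO
OOOO
OOOO

Derivation:
Op 1 fold_up: fold axis h@4; visible region now rows[0,4) x cols[0,4) = 4x4
Op 2 fold_right: fold axis v@2; visible region now rows[0,4) x cols[2,4) = 4x2
Op 3 fold_left: fold axis v@3; visible region now rows[0,4) x cols[2,3) = 4x1
Op 4 fold_up: fold axis h@2; visible region now rows[0,2) x cols[2,3) = 2x1
Op 5 fold_up: fold axis h@1; visible region now rows[0,1) x cols[2,3) = 1x1
Op 6 cut(0, 0): punch at orig (0,2); cuts so far [(0, 2)]; region rows[0,1) x cols[2,3) = 1x1
Unfold 1 (reflect across h@1): 2 holes -> [(0, 2), (1, 2)]
Unfold 2 (reflect across h@2): 4 holes -> [(0, 2), (1, 2), (2, 2), (3, 2)]
Unfold 3 (reflect across v@3): 8 holes -> [(0, 2), (0, 3), (1, 2), (1, 3), (2, 2), (2, 3), (3, 2), (3, 3)]
Unfold 4 (reflect across v@2): 16 holes -> [(0, 0), (0, 1), (0, 2), (0, 3), (1, 0), (1, 1), (1, 2), (1, 3), (2, 0), (2, 1), (2, 2), (2, 3), (3, 0), (3, 1), (3, 2), (3, 3)]
Unfold 5 (reflect across h@4): 32 holes -> [(0, 0), (0, 1), (0, 2), (0, 3), (1, 0), (1, 1), (1, 2), (1, 3), (2, 0), (2, 1), (2, 2), (2, 3), (3, 0), (3, 1), (3, 2), (3, 3), (4, 0), (4, 1), (4, 2), (4, 3), (5, 0), (5, 1), (5, 2), (5, 3), (6, 0), (6, 1), (6, 2), (6, 3), (7, 0), (7, 1), (7, 2), (7, 3)]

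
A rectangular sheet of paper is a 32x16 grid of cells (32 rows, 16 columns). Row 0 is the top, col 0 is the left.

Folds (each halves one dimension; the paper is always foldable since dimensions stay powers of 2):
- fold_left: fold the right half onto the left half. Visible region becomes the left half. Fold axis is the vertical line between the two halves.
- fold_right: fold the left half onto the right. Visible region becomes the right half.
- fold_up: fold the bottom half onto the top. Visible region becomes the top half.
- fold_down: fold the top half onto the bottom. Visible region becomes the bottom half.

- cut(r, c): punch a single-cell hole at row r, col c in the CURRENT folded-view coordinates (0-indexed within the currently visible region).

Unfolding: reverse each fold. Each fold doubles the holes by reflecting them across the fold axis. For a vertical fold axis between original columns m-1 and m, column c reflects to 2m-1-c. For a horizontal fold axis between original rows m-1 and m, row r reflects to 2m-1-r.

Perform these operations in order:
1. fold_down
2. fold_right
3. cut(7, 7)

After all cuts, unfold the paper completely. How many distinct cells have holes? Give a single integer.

Op 1 fold_down: fold axis h@16; visible region now rows[16,32) x cols[0,16) = 16x16
Op 2 fold_right: fold axis v@8; visible region now rows[16,32) x cols[8,16) = 16x8
Op 3 cut(7, 7): punch at orig (23,15); cuts so far [(23, 15)]; region rows[16,32) x cols[8,16) = 16x8
Unfold 1 (reflect across v@8): 2 holes -> [(23, 0), (23, 15)]
Unfold 2 (reflect across h@16): 4 holes -> [(8, 0), (8, 15), (23, 0), (23, 15)]

Answer: 4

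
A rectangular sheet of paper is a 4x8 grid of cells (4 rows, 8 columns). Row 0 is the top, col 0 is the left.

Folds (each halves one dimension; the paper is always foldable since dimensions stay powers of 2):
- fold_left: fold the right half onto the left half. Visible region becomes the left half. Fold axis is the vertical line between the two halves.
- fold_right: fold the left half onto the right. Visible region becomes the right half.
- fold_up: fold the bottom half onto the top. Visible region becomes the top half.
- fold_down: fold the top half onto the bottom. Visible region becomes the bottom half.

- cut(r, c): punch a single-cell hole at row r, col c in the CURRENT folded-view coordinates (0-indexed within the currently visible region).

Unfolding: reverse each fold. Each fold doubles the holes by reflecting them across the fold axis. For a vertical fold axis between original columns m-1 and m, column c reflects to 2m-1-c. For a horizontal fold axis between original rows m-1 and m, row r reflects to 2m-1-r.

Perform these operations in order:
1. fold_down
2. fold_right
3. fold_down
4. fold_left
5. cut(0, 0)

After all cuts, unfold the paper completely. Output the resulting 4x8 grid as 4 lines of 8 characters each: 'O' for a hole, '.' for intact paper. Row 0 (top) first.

Answer: O..OO..O
O..OO..O
O..OO..O
O..OO..O

Derivation:
Op 1 fold_down: fold axis h@2; visible region now rows[2,4) x cols[0,8) = 2x8
Op 2 fold_right: fold axis v@4; visible region now rows[2,4) x cols[4,8) = 2x4
Op 3 fold_down: fold axis h@3; visible region now rows[3,4) x cols[4,8) = 1x4
Op 4 fold_left: fold axis v@6; visible region now rows[3,4) x cols[4,6) = 1x2
Op 5 cut(0, 0): punch at orig (3,4); cuts so far [(3, 4)]; region rows[3,4) x cols[4,6) = 1x2
Unfold 1 (reflect across v@6): 2 holes -> [(3, 4), (3, 7)]
Unfold 2 (reflect across h@3): 4 holes -> [(2, 4), (2, 7), (3, 4), (3, 7)]
Unfold 3 (reflect across v@4): 8 holes -> [(2, 0), (2, 3), (2, 4), (2, 7), (3, 0), (3, 3), (3, 4), (3, 7)]
Unfold 4 (reflect across h@2): 16 holes -> [(0, 0), (0, 3), (0, 4), (0, 7), (1, 0), (1, 3), (1, 4), (1, 7), (2, 0), (2, 3), (2, 4), (2, 7), (3, 0), (3, 3), (3, 4), (3, 7)]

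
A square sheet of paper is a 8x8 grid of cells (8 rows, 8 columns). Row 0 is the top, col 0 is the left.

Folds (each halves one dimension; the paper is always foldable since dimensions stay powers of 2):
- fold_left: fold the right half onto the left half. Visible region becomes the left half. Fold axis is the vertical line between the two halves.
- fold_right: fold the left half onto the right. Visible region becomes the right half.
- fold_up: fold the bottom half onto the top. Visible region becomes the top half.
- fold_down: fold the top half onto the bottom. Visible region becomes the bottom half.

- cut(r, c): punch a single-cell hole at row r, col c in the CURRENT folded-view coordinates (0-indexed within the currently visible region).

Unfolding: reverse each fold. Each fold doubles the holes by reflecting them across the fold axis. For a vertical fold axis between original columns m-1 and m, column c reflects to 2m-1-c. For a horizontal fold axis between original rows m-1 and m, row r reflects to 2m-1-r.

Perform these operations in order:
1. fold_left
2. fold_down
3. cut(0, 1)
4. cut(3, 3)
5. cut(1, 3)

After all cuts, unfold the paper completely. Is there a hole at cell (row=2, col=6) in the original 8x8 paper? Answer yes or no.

Answer: no

Derivation:
Op 1 fold_left: fold axis v@4; visible region now rows[0,8) x cols[0,4) = 8x4
Op 2 fold_down: fold axis h@4; visible region now rows[4,8) x cols[0,4) = 4x4
Op 3 cut(0, 1): punch at orig (4,1); cuts so far [(4, 1)]; region rows[4,8) x cols[0,4) = 4x4
Op 4 cut(3, 3): punch at orig (7,3); cuts so far [(4, 1), (7, 3)]; region rows[4,8) x cols[0,4) = 4x4
Op 5 cut(1, 3): punch at orig (5,3); cuts so far [(4, 1), (5, 3), (7, 3)]; region rows[4,8) x cols[0,4) = 4x4
Unfold 1 (reflect across h@4): 6 holes -> [(0, 3), (2, 3), (3, 1), (4, 1), (5, 3), (7, 3)]
Unfold 2 (reflect across v@4): 12 holes -> [(0, 3), (0, 4), (2, 3), (2, 4), (3, 1), (3, 6), (4, 1), (4, 6), (5, 3), (5, 4), (7, 3), (7, 4)]
Holes: [(0, 3), (0, 4), (2, 3), (2, 4), (3, 1), (3, 6), (4, 1), (4, 6), (5, 3), (5, 4), (7, 3), (7, 4)]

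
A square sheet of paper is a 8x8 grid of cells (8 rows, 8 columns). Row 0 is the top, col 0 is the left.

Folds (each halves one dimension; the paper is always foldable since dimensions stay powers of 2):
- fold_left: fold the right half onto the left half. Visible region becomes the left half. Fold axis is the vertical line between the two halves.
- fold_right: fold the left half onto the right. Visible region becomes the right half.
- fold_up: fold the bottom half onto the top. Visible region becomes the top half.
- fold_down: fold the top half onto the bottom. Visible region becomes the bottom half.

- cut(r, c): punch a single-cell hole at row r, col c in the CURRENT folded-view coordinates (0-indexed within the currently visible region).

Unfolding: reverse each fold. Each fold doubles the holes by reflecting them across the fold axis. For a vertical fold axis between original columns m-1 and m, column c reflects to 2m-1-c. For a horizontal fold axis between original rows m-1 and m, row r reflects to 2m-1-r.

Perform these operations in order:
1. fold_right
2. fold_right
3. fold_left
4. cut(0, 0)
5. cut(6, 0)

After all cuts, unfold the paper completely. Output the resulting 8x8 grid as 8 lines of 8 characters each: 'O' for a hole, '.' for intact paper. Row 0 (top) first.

Op 1 fold_right: fold axis v@4; visible region now rows[0,8) x cols[4,8) = 8x4
Op 2 fold_right: fold axis v@6; visible region now rows[0,8) x cols[6,8) = 8x2
Op 3 fold_left: fold axis v@7; visible region now rows[0,8) x cols[6,7) = 8x1
Op 4 cut(0, 0): punch at orig (0,6); cuts so far [(0, 6)]; region rows[0,8) x cols[6,7) = 8x1
Op 5 cut(6, 0): punch at orig (6,6); cuts so far [(0, 6), (6, 6)]; region rows[0,8) x cols[6,7) = 8x1
Unfold 1 (reflect across v@7): 4 holes -> [(0, 6), (0, 7), (6, 6), (6, 7)]
Unfold 2 (reflect across v@6): 8 holes -> [(0, 4), (0, 5), (0, 6), (0, 7), (6, 4), (6, 5), (6, 6), (6, 7)]
Unfold 3 (reflect across v@4): 16 holes -> [(0, 0), (0, 1), (0, 2), (0, 3), (0, 4), (0, 5), (0, 6), (0, 7), (6, 0), (6, 1), (6, 2), (6, 3), (6, 4), (6, 5), (6, 6), (6, 7)]

Answer: OOOOOOOO
........
........
........
........
........
OOOOOOOO
........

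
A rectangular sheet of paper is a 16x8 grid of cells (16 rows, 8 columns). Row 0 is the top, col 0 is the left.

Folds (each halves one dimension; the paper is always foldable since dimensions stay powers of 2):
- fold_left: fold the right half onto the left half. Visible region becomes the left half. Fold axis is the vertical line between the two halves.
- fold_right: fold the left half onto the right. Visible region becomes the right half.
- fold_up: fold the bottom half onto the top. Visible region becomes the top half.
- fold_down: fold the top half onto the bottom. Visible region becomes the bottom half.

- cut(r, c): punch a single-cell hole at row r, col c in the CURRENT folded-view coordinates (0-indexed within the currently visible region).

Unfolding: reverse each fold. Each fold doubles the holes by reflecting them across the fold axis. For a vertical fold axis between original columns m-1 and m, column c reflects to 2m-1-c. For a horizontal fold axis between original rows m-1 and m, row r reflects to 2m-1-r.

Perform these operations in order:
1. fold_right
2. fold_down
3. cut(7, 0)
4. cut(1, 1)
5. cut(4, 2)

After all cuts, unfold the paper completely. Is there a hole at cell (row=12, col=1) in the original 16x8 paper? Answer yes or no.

Op 1 fold_right: fold axis v@4; visible region now rows[0,16) x cols[4,8) = 16x4
Op 2 fold_down: fold axis h@8; visible region now rows[8,16) x cols[4,8) = 8x4
Op 3 cut(7, 0): punch at orig (15,4); cuts so far [(15, 4)]; region rows[8,16) x cols[4,8) = 8x4
Op 4 cut(1, 1): punch at orig (9,5); cuts so far [(9, 5), (15, 4)]; region rows[8,16) x cols[4,8) = 8x4
Op 5 cut(4, 2): punch at orig (12,6); cuts so far [(9, 5), (12, 6), (15, 4)]; region rows[8,16) x cols[4,8) = 8x4
Unfold 1 (reflect across h@8): 6 holes -> [(0, 4), (3, 6), (6, 5), (9, 5), (12, 6), (15, 4)]
Unfold 2 (reflect across v@4): 12 holes -> [(0, 3), (0, 4), (3, 1), (3, 6), (6, 2), (6, 5), (9, 2), (9, 5), (12, 1), (12, 6), (15, 3), (15, 4)]
Holes: [(0, 3), (0, 4), (3, 1), (3, 6), (6, 2), (6, 5), (9, 2), (9, 5), (12, 1), (12, 6), (15, 3), (15, 4)]

Answer: yes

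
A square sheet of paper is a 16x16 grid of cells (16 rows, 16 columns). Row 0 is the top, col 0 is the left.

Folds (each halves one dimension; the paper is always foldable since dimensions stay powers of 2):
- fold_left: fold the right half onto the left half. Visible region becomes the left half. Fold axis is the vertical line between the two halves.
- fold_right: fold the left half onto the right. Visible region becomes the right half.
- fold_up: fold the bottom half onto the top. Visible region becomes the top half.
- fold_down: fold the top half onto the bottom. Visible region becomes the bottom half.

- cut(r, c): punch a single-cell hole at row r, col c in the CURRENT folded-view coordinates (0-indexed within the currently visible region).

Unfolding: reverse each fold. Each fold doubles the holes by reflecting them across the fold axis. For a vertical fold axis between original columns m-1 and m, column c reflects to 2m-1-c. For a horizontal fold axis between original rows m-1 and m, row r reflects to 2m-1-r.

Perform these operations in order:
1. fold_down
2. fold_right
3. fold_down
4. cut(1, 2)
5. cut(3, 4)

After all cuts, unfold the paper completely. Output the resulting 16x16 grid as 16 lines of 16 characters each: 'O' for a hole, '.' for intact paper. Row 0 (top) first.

Op 1 fold_down: fold axis h@8; visible region now rows[8,16) x cols[0,16) = 8x16
Op 2 fold_right: fold axis v@8; visible region now rows[8,16) x cols[8,16) = 8x8
Op 3 fold_down: fold axis h@12; visible region now rows[12,16) x cols[8,16) = 4x8
Op 4 cut(1, 2): punch at orig (13,10); cuts so far [(13, 10)]; region rows[12,16) x cols[8,16) = 4x8
Op 5 cut(3, 4): punch at orig (15,12); cuts so far [(13, 10), (15, 12)]; region rows[12,16) x cols[8,16) = 4x8
Unfold 1 (reflect across h@12): 4 holes -> [(8, 12), (10, 10), (13, 10), (15, 12)]
Unfold 2 (reflect across v@8): 8 holes -> [(8, 3), (8, 12), (10, 5), (10, 10), (13, 5), (13, 10), (15, 3), (15, 12)]
Unfold 3 (reflect across h@8): 16 holes -> [(0, 3), (0, 12), (2, 5), (2, 10), (5, 5), (5, 10), (7, 3), (7, 12), (8, 3), (8, 12), (10, 5), (10, 10), (13, 5), (13, 10), (15, 3), (15, 12)]

Answer: ...O........O...
................
.....O....O.....
................
................
.....O....O.....
................
...O........O...
...O........O...
................
.....O....O.....
................
................
.....O....O.....
................
...O........O...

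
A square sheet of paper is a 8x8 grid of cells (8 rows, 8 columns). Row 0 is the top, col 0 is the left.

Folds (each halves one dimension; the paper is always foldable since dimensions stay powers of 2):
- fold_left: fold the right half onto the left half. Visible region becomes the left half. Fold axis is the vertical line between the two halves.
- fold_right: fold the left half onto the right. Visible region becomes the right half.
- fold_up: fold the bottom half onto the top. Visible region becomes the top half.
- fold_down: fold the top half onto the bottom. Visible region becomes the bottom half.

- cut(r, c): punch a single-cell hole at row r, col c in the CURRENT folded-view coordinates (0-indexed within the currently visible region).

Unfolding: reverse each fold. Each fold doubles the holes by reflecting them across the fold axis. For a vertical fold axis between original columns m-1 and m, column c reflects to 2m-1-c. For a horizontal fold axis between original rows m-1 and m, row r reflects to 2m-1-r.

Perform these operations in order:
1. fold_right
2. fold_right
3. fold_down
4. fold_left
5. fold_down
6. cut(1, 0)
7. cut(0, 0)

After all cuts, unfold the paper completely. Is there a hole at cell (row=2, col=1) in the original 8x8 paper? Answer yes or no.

Answer: yes

Derivation:
Op 1 fold_right: fold axis v@4; visible region now rows[0,8) x cols[4,8) = 8x4
Op 2 fold_right: fold axis v@6; visible region now rows[0,8) x cols[6,8) = 8x2
Op 3 fold_down: fold axis h@4; visible region now rows[4,8) x cols[6,8) = 4x2
Op 4 fold_left: fold axis v@7; visible region now rows[4,8) x cols[6,7) = 4x1
Op 5 fold_down: fold axis h@6; visible region now rows[6,8) x cols[6,7) = 2x1
Op 6 cut(1, 0): punch at orig (7,6); cuts so far [(7, 6)]; region rows[6,8) x cols[6,7) = 2x1
Op 7 cut(0, 0): punch at orig (6,6); cuts so far [(6, 6), (7, 6)]; region rows[6,8) x cols[6,7) = 2x1
Unfold 1 (reflect across h@6): 4 holes -> [(4, 6), (5, 6), (6, 6), (7, 6)]
Unfold 2 (reflect across v@7): 8 holes -> [(4, 6), (4, 7), (5, 6), (5, 7), (6, 6), (6, 7), (7, 6), (7, 7)]
Unfold 3 (reflect across h@4): 16 holes -> [(0, 6), (0, 7), (1, 6), (1, 7), (2, 6), (2, 7), (3, 6), (3, 7), (4, 6), (4, 7), (5, 6), (5, 7), (6, 6), (6, 7), (7, 6), (7, 7)]
Unfold 4 (reflect across v@6): 32 holes -> [(0, 4), (0, 5), (0, 6), (0, 7), (1, 4), (1, 5), (1, 6), (1, 7), (2, 4), (2, 5), (2, 6), (2, 7), (3, 4), (3, 5), (3, 6), (3, 7), (4, 4), (4, 5), (4, 6), (4, 7), (5, 4), (5, 5), (5, 6), (5, 7), (6, 4), (6, 5), (6, 6), (6, 7), (7, 4), (7, 5), (7, 6), (7, 7)]
Unfold 5 (reflect across v@4): 64 holes -> [(0, 0), (0, 1), (0, 2), (0, 3), (0, 4), (0, 5), (0, 6), (0, 7), (1, 0), (1, 1), (1, 2), (1, 3), (1, 4), (1, 5), (1, 6), (1, 7), (2, 0), (2, 1), (2, 2), (2, 3), (2, 4), (2, 5), (2, 6), (2, 7), (3, 0), (3, 1), (3, 2), (3, 3), (3, 4), (3, 5), (3, 6), (3, 7), (4, 0), (4, 1), (4, 2), (4, 3), (4, 4), (4, 5), (4, 6), (4, 7), (5, 0), (5, 1), (5, 2), (5, 3), (5, 4), (5, 5), (5, 6), (5, 7), (6, 0), (6, 1), (6, 2), (6, 3), (6, 4), (6, 5), (6, 6), (6, 7), (7, 0), (7, 1), (7, 2), (7, 3), (7, 4), (7, 5), (7, 6), (7, 7)]
Holes: [(0, 0), (0, 1), (0, 2), (0, 3), (0, 4), (0, 5), (0, 6), (0, 7), (1, 0), (1, 1), (1, 2), (1, 3), (1, 4), (1, 5), (1, 6), (1, 7), (2, 0), (2, 1), (2, 2), (2, 3), (2, 4), (2, 5), (2, 6), (2, 7), (3, 0), (3, 1), (3, 2), (3, 3), (3, 4), (3, 5), (3, 6), (3, 7), (4, 0), (4, 1), (4, 2), (4, 3), (4, 4), (4, 5), (4, 6), (4, 7), (5, 0), (5, 1), (5, 2), (5, 3), (5, 4), (5, 5), (5, 6), (5, 7), (6, 0), (6, 1), (6, 2), (6, 3), (6, 4), (6, 5), (6, 6), (6, 7), (7, 0), (7, 1), (7, 2), (7, 3), (7, 4), (7, 5), (7, 6), (7, 7)]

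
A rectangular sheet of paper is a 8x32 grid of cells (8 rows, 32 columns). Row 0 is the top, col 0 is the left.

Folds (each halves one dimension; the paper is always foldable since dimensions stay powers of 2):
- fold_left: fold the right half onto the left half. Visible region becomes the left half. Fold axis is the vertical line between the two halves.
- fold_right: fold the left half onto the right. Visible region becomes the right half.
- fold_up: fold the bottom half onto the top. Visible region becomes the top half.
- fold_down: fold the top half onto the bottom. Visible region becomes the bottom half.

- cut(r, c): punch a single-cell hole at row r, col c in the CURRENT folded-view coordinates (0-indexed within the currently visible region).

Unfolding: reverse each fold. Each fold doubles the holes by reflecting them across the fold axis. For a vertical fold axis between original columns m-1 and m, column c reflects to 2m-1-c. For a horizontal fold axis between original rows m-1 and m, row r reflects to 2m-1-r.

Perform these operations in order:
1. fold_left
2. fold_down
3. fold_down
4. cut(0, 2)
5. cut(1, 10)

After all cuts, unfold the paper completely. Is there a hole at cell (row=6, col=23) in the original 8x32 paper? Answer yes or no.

Op 1 fold_left: fold axis v@16; visible region now rows[0,8) x cols[0,16) = 8x16
Op 2 fold_down: fold axis h@4; visible region now rows[4,8) x cols[0,16) = 4x16
Op 3 fold_down: fold axis h@6; visible region now rows[6,8) x cols[0,16) = 2x16
Op 4 cut(0, 2): punch at orig (6,2); cuts so far [(6, 2)]; region rows[6,8) x cols[0,16) = 2x16
Op 5 cut(1, 10): punch at orig (7,10); cuts so far [(6, 2), (7, 10)]; region rows[6,8) x cols[0,16) = 2x16
Unfold 1 (reflect across h@6): 4 holes -> [(4, 10), (5, 2), (6, 2), (7, 10)]
Unfold 2 (reflect across h@4): 8 holes -> [(0, 10), (1, 2), (2, 2), (3, 10), (4, 10), (5, 2), (6, 2), (7, 10)]
Unfold 3 (reflect across v@16): 16 holes -> [(0, 10), (0, 21), (1, 2), (1, 29), (2, 2), (2, 29), (3, 10), (3, 21), (4, 10), (4, 21), (5, 2), (5, 29), (6, 2), (6, 29), (7, 10), (7, 21)]
Holes: [(0, 10), (0, 21), (1, 2), (1, 29), (2, 2), (2, 29), (3, 10), (3, 21), (4, 10), (4, 21), (5, 2), (5, 29), (6, 2), (6, 29), (7, 10), (7, 21)]

Answer: no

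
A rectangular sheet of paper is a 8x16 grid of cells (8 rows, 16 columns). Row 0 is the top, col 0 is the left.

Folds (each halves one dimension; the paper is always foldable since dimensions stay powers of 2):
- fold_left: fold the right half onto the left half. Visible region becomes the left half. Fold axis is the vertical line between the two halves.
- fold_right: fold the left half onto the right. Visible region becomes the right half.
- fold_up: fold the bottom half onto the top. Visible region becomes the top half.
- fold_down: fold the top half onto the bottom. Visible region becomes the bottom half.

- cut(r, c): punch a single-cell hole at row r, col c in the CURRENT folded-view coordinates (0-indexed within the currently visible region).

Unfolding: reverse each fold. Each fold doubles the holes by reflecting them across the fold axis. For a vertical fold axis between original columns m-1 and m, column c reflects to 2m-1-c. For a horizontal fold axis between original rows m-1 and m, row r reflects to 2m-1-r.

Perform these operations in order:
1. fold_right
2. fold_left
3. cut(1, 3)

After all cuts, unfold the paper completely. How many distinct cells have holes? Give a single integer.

Answer: 4

Derivation:
Op 1 fold_right: fold axis v@8; visible region now rows[0,8) x cols[8,16) = 8x8
Op 2 fold_left: fold axis v@12; visible region now rows[0,8) x cols[8,12) = 8x4
Op 3 cut(1, 3): punch at orig (1,11); cuts so far [(1, 11)]; region rows[0,8) x cols[8,12) = 8x4
Unfold 1 (reflect across v@12): 2 holes -> [(1, 11), (1, 12)]
Unfold 2 (reflect across v@8): 4 holes -> [(1, 3), (1, 4), (1, 11), (1, 12)]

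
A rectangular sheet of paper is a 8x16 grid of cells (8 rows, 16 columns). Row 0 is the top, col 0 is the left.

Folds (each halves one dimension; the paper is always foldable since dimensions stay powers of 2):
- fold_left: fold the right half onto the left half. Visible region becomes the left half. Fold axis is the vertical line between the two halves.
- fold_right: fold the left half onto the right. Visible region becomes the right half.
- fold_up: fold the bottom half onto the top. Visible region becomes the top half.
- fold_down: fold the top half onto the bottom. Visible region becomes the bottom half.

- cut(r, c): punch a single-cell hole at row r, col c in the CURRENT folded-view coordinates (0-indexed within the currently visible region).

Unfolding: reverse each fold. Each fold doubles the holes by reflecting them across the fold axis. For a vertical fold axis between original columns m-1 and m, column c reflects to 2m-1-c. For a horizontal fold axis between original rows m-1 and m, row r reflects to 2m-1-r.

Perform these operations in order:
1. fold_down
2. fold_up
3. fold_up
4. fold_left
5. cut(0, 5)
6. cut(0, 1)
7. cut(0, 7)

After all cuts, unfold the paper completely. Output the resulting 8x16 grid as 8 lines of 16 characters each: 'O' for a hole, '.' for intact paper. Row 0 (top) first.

Answer: .O...O.OO.O...O.
.O...O.OO.O...O.
.O...O.OO.O...O.
.O...O.OO.O...O.
.O...O.OO.O...O.
.O...O.OO.O...O.
.O...O.OO.O...O.
.O...O.OO.O...O.

Derivation:
Op 1 fold_down: fold axis h@4; visible region now rows[4,8) x cols[0,16) = 4x16
Op 2 fold_up: fold axis h@6; visible region now rows[4,6) x cols[0,16) = 2x16
Op 3 fold_up: fold axis h@5; visible region now rows[4,5) x cols[0,16) = 1x16
Op 4 fold_left: fold axis v@8; visible region now rows[4,5) x cols[0,8) = 1x8
Op 5 cut(0, 5): punch at orig (4,5); cuts so far [(4, 5)]; region rows[4,5) x cols[0,8) = 1x8
Op 6 cut(0, 1): punch at orig (4,1); cuts so far [(4, 1), (4, 5)]; region rows[4,5) x cols[0,8) = 1x8
Op 7 cut(0, 7): punch at orig (4,7); cuts so far [(4, 1), (4, 5), (4, 7)]; region rows[4,5) x cols[0,8) = 1x8
Unfold 1 (reflect across v@8): 6 holes -> [(4, 1), (4, 5), (4, 7), (4, 8), (4, 10), (4, 14)]
Unfold 2 (reflect across h@5): 12 holes -> [(4, 1), (4, 5), (4, 7), (4, 8), (4, 10), (4, 14), (5, 1), (5, 5), (5, 7), (5, 8), (5, 10), (5, 14)]
Unfold 3 (reflect across h@6): 24 holes -> [(4, 1), (4, 5), (4, 7), (4, 8), (4, 10), (4, 14), (5, 1), (5, 5), (5, 7), (5, 8), (5, 10), (5, 14), (6, 1), (6, 5), (6, 7), (6, 8), (6, 10), (6, 14), (7, 1), (7, 5), (7, 7), (7, 8), (7, 10), (7, 14)]
Unfold 4 (reflect across h@4): 48 holes -> [(0, 1), (0, 5), (0, 7), (0, 8), (0, 10), (0, 14), (1, 1), (1, 5), (1, 7), (1, 8), (1, 10), (1, 14), (2, 1), (2, 5), (2, 7), (2, 8), (2, 10), (2, 14), (3, 1), (3, 5), (3, 7), (3, 8), (3, 10), (3, 14), (4, 1), (4, 5), (4, 7), (4, 8), (4, 10), (4, 14), (5, 1), (5, 5), (5, 7), (5, 8), (5, 10), (5, 14), (6, 1), (6, 5), (6, 7), (6, 8), (6, 10), (6, 14), (7, 1), (7, 5), (7, 7), (7, 8), (7, 10), (7, 14)]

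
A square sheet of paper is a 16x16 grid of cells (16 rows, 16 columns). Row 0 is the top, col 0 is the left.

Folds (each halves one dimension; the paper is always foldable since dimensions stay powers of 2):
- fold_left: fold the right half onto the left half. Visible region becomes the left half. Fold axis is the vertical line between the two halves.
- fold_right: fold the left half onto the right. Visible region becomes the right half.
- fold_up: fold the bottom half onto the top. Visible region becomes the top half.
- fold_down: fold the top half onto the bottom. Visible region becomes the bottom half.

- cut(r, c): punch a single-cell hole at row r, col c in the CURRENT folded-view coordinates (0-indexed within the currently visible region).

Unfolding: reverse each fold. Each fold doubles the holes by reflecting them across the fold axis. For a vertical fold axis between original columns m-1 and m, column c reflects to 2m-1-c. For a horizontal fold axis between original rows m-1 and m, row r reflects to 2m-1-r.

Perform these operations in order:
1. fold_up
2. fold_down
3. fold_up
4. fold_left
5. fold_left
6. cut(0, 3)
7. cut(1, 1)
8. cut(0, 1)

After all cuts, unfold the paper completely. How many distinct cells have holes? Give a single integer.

Op 1 fold_up: fold axis h@8; visible region now rows[0,8) x cols[0,16) = 8x16
Op 2 fold_down: fold axis h@4; visible region now rows[4,8) x cols[0,16) = 4x16
Op 3 fold_up: fold axis h@6; visible region now rows[4,6) x cols[0,16) = 2x16
Op 4 fold_left: fold axis v@8; visible region now rows[4,6) x cols[0,8) = 2x8
Op 5 fold_left: fold axis v@4; visible region now rows[4,6) x cols[0,4) = 2x4
Op 6 cut(0, 3): punch at orig (4,3); cuts so far [(4, 3)]; region rows[4,6) x cols[0,4) = 2x4
Op 7 cut(1, 1): punch at orig (5,1); cuts so far [(4, 3), (5, 1)]; region rows[4,6) x cols[0,4) = 2x4
Op 8 cut(0, 1): punch at orig (4,1); cuts so far [(4, 1), (4, 3), (5, 1)]; region rows[4,6) x cols[0,4) = 2x4
Unfold 1 (reflect across v@4): 6 holes -> [(4, 1), (4, 3), (4, 4), (4, 6), (5, 1), (5, 6)]
Unfold 2 (reflect across v@8): 12 holes -> [(4, 1), (4, 3), (4, 4), (4, 6), (4, 9), (4, 11), (4, 12), (4, 14), (5, 1), (5, 6), (5, 9), (5, 14)]
Unfold 3 (reflect across h@6): 24 holes -> [(4, 1), (4, 3), (4, 4), (4, 6), (4, 9), (4, 11), (4, 12), (4, 14), (5, 1), (5, 6), (5, 9), (5, 14), (6, 1), (6, 6), (6, 9), (6, 14), (7, 1), (7, 3), (7, 4), (7, 6), (7, 9), (7, 11), (7, 12), (7, 14)]
Unfold 4 (reflect across h@4): 48 holes -> [(0, 1), (0, 3), (0, 4), (0, 6), (0, 9), (0, 11), (0, 12), (0, 14), (1, 1), (1, 6), (1, 9), (1, 14), (2, 1), (2, 6), (2, 9), (2, 14), (3, 1), (3, 3), (3, 4), (3, 6), (3, 9), (3, 11), (3, 12), (3, 14), (4, 1), (4, 3), (4, 4), (4, 6), (4, 9), (4, 11), (4, 12), (4, 14), (5, 1), (5, 6), (5, 9), (5, 14), (6, 1), (6, 6), (6, 9), (6, 14), (7, 1), (7, 3), (7, 4), (7, 6), (7, 9), (7, 11), (7, 12), (7, 14)]
Unfold 5 (reflect across h@8): 96 holes -> [(0, 1), (0, 3), (0, 4), (0, 6), (0, 9), (0, 11), (0, 12), (0, 14), (1, 1), (1, 6), (1, 9), (1, 14), (2, 1), (2, 6), (2, 9), (2, 14), (3, 1), (3, 3), (3, 4), (3, 6), (3, 9), (3, 11), (3, 12), (3, 14), (4, 1), (4, 3), (4, 4), (4, 6), (4, 9), (4, 11), (4, 12), (4, 14), (5, 1), (5, 6), (5, 9), (5, 14), (6, 1), (6, 6), (6, 9), (6, 14), (7, 1), (7, 3), (7, 4), (7, 6), (7, 9), (7, 11), (7, 12), (7, 14), (8, 1), (8, 3), (8, 4), (8, 6), (8, 9), (8, 11), (8, 12), (8, 14), (9, 1), (9, 6), (9, 9), (9, 14), (10, 1), (10, 6), (10, 9), (10, 14), (11, 1), (11, 3), (11, 4), (11, 6), (11, 9), (11, 11), (11, 12), (11, 14), (12, 1), (12, 3), (12, 4), (12, 6), (12, 9), (12, 11), (12, 12), (12, 14), (13, 1), (13, 6), (13, 9), (13, 14), (14, 1), (14, 6), (14, 9), (14, 14), (15, 1), (15, 3), (15, 4), (15, 6), (15, 9), (15, 11), (15, 12), (15, 14)]

Answer: 96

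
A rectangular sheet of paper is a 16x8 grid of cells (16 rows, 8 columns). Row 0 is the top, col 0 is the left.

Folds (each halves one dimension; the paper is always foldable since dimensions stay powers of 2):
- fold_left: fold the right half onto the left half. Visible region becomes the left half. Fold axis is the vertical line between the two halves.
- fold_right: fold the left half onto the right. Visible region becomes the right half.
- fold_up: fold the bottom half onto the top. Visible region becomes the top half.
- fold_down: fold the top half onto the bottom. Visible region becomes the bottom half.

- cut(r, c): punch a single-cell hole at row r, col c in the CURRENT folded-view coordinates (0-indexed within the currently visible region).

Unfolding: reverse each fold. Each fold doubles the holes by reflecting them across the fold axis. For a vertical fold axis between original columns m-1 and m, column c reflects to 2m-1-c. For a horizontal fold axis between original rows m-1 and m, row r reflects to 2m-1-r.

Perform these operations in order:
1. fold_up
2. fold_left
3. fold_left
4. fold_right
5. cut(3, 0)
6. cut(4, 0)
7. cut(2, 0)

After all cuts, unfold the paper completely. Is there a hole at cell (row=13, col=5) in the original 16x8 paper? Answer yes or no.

Answer: yes

Derivation:
Op 1 fold_up: fold axis h@8; visible region now rows[0,8) x cols[0,8) = 8x8
Op 2 fold_left: fold axis v@4; visible region now rows[0,8) x cols[0,4) = 8x4
Op 3 fold_left: fold axis v@2; visible region now rows[0,8) x cols[0,2) = 8x2
Op 4 fold_right: fold axis v@1; visible region now rows[0,8) x cols[1,2) = 8x1
Op 5 cut(3, 0): punch at orig (3,1); cuts so far [(3, 1)]; region rows[0,8) x cols[1,2) = 8x1
Op 6 cut(4, 0): punch at orig (4,1); cuts so far [(3, 1), (4, 1)]; region rows[0,8) x cols[1,2) = 8x1
Op 7 cut(2, 0): punch at orig (2,1); cuts so far [(2, 1), (3, 1), (4, 1)]; region rows[0,8) x cols[1,2) = 8x1
Unfold 1 (reflect across v@1): 6 holes -> [(2, 0), (2, 1), (3, 0), (3, 1), (4, 0), (4, 1)]
Unfold 2 (reflect across v@2): 12 holes -> [(2, 0), (2, 1), (2, 2), (2, 3), (3, 0), (3, 1), (3, 2), (3, 3), (4, 0), (4, 1), (4, 2), (4, 3)]
Unfold 3 (reflect across v@4): 24 holes -> [(2, 0), (2, 1), (2, 2), (2, 3), (2, 4), (2, 5), (2, 6), (2, 7), (3, 0), (3, 1), (3, 2), (3, 3), (3, 4), (3, 5), (3, 6), (3, 7), (4, 0), (4, 1), (4, 2), (4, 3), (4, 4), (4, 5), (4, 6), (4, 7)]
Unfold 4 (reflect across h@8): 48 holes -> [(2, 0), (2, 1), (2, 2), (2, 3), (2, 4), (2, 5), (2, 6), (2, 7), (3, 0), (3, 1), (3, 2), (3, 3), (3, 4), (3, 5), (3, 6), (3, 7), (4, 0), (4, 1), (4, 2), (4, 3), (4, 4), (4, 5), (4, 6), (4, 7), (11, 0), (11, 1), (11, 2), (11, 3), (11, 4), (11, 5), (11, 6), (11, 7), (12, 0), (12, 1), (12, 2), (12, 3), (12, 4), (12, 5), (12, 6), (12, 7), (13, 0), (13, 1), (13, 2), (13, 3), (13, 4), (13, 5), (13, 6), (13, 7)]
Holes: [(2, 0), (2, 1), (2, 2), (2, 3), (2, 4), (2, 5), (2, 6), (2, 7), (3, 0), (3, 1), (3, 2), (3, 3), (3, 4), (3, 5), (3, 6), (3, 7), (4, 0), (4, 1), (4, 2), (4, 3), (4, 4), (4, 5), (4, 6), (4, 7), (11, 0), (11, 1), (11, 2), (11, 3), (11, 4), (11, 5), (11, 6), (11, 7), (12, 0), (12, 1), (12, 2), (12, 3), (12, 4), (12, 5), (12, 6), (12, 7), (13, 0), (13, 1), (13, 2), (13, 3), (13, 4), (13, 5), (13, 6), (13, 7)]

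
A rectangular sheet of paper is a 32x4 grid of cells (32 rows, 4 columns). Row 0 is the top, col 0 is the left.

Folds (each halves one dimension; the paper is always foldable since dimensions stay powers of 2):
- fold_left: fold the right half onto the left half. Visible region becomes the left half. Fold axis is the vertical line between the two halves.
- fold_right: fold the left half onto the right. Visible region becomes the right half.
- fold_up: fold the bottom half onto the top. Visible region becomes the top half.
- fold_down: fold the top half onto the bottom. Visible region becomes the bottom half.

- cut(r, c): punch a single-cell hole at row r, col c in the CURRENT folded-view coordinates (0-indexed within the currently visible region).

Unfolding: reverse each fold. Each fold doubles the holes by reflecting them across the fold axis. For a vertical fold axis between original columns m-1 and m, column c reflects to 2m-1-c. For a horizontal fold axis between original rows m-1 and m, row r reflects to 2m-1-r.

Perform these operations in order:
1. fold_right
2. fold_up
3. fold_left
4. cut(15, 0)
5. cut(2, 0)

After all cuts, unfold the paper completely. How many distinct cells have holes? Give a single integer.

Answer: 16

Derivation:
Op 1 fold_right: fold axis v@2; visible region now rows[0,32) x cols[2,4) = 32x2
Op 2 fold_up: fold axis h@16; visible region now rows[0,16) x cols[2,4) = 16x2
Op 3 fold_left: fold axis v@3; visible region now rows[0,16) x cols[2,3) = 16x1
Op 4 cut(15, 0): punch at orig (15,2); cuts so far [(15, 2)]; region rows[0,16) x cols[2,3) = 16x1
Op 5 cut(2, 0): punch at orig (2,2); cuts so far [(2, 2), (15, 2)]; region rows[0,16) x cols[2,3) = 16x1
Unfold 1 (reflect across v@3): 4 holes -> [(2, 2), (2, 3), (15, 2), (15, 3)]
Unfold 2 (reflect across h@16): 8 holes -> [(2, 2), (2, 3), (15, 2), (15, 3), (16, 2), (16, 3), (29, 2), (29, 3)]
Unfold 3 (reflect across v@2): 16 holes -> [(2, 0), (2, 1), (2, 2), (2, 3), (15, 0), (15, 1), (15, 2), (15, 3), (16, 0), (16, 1), (16, 2), (16, 3), (29, 0), (29, 1), (29, 2), (29, 3)]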